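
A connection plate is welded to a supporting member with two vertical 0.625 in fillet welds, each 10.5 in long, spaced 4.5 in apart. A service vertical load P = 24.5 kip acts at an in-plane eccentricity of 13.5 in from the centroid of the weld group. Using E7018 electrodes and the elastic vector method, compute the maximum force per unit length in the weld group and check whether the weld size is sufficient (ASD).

f_max ≈ 6.86 kip/in; adequate

E70XX → F_EXX = 70 ksi.
Total weld length L_w = 21 in. Treat welds as unit-width lines.
Polar moment about centroid: J = 2[d³/12 + d(b/2)²] = 2[10.5³/12 + 10.5×2.25²] = 299.2 in³.
Direct shear f_v = P/L_w = 24.5 / 21 = 1.167 kip/in (vertical).
Torsion M = P·e = 24.5 × 13.5 = 330.75 kip·in.
Critical point at (x, y) = (2.25, 5.25) from centroid. f_tx = M·y/J = 5.803 kip/in; f_ty = M·x/J = 2.487 kip/in.
Resultant f_max = √[f_tx² + (f_v + f_ty)²] = √[5.803² + (1.167 + 2.487)²] = 6.857 kip/in.
Capacity per unit length: r_n/Ω = (1/2.0) × 0.6 × 70 × (0.707 × 0.625) = 9.279 kip/in.
6.857 ≤ 9.279 → adequate.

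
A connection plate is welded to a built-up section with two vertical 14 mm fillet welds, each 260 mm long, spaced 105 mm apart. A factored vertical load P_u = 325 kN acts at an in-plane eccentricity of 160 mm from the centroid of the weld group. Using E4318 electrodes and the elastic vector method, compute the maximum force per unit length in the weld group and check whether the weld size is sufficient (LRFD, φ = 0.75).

f_max ≈ 1990 N/mm; NOT adequate

E43XX → F_EXX = 430 MPa.
Total weld length L_w = 520 mm. Treat welds as unit-width lines.
Polar moment about centroid: J = 2[d³/12 + d(b/2)²] = 2[260³/12 + 260×52.5²] = 4363000 mm³.
Direct shear f_v = P/L_w = 325×10³ / 520 = 625 N/mm (vertical).
Torsion M = P·e = 325×10³ × 160 = 52000000 N·mm.
Critical point at (x, y) = (52.5, 130) from centroid. f_tx = M·y/J = 1550 N/mm; f_ty = M·x/J = 625.8 N/mm.
Resultant f_max = √[f_tx² + (f_v + f_ty)²] = √[1550² + (625 + 625.8)²] = 1991 N/mm.
Capacity per unit length: φr_n = 0.75 × 0.6 × 430 × (0.707 × 14) = 1915 N/mm.
1991 > 1915 → NOT adequate.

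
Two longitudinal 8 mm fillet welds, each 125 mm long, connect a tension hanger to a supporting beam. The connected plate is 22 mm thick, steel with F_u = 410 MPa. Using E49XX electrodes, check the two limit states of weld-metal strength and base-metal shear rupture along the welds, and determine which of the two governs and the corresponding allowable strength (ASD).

R_n/Ω ≈ 208 kN (weld metal governs)

E49XX → F_EXX = 490 MPa.
t_e = 0.707 × 8 = 5.656 mm; L = 250 mm.
Weld metal: R_n/Ω = (1/2.0) × 0.6 × 490 × 5.656 × 250 × 10⁻³ = 207.9 kN.
Base metal (shear rupture): R_n/Ω = (1/2.0) × 0.6 × 410 × 22 × 250 × 10⁻³ = 676.5 kN.
Governing: weld metal.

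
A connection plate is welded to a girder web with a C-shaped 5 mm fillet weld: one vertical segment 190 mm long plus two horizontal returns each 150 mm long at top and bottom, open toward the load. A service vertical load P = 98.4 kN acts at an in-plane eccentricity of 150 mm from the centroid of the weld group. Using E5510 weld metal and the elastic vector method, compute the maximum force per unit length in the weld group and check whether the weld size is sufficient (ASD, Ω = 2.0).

E55XX → F_EXX = 550 MPa.
Total weld length L_w = 490 mm. Treat welds as unit-width lines.
Centroid: x̄ = 2×150×75 / 490 = 45.92 mm from the vertical weld.
Polar moment about centroid: J = I_x + I_y = [190³/12 + 2×150×95²] + [190×45.92² + 2(150³/12 + 150×29.08²)] = 4496000 mm³.
Direct shear f_v = P/L_w = 98.4×10³ / 490 = 200.8 N/mm (vertical).
Torsion M = P·e = 98.4×10³ × 150 = 14760000 N·mm.
Critical point at (x, y) = (104.1, 95) from centroid. f_tx = M·y/J = 311.9 N/mm; f_ty = M·x/J = 341.7 N/mm.
Resultant f_max = √[f_tx² + (f_v + f_ty)²] = √[311.9² + (200.8 + 341.7)²] = 625.8 N/mm.
Capacity per unit length: r_n/Ω = (1/2.0) × 0.6 × 550 × (0.707 × 5) = 583.3 N/mm.
625.8 > 583.3 → NOT adequate.

f_max ≈ 626 N/mm; NOT adequate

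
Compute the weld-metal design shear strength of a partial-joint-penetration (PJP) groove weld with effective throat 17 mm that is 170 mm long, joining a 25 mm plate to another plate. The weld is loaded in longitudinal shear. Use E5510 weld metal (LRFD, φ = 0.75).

φR_n ≈ 715 kN

E55XX → F_EXX = 550 MPa.
Effective throat (given) t_e = 17 mm.
A_we = 17 × 170 = 2890 mm².
F_nw = 0.6 F_EXX = 330 MPa.
φR_n = 0.75 × 330 × 2890 × 10⁻³ = 715.3 kN.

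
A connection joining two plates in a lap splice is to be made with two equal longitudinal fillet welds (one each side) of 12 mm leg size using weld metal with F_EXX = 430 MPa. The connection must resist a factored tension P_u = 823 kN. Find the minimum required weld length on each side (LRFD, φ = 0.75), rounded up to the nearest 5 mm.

Throat t_e = 0.707 × 12 = 8.484 mm.
φr_n = 0.75 × 0.6 × 430 × 8.484 × 10⁻³ = 1.642 kN/mm.
L_req = P_u / φr_n = 823 / 1.642 = 501.3 mm total.
Per side: 501.3 / 2 = 250.7 mm.
Round up → use L = 255 mm on each side.

L = 255 mm on each side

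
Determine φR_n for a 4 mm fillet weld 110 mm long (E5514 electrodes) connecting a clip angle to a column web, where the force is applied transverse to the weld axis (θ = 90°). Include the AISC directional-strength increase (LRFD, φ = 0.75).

φR_n ≈ 115 kN

E55XX → F_EXX = 550 MPa.
t_e = 0.707 × 4 = 2.828 mm; A_we = 2.828 × 110 = 311.1 mm².
Directional factor: 1.0 + 0.5 sin^1.5(90°) = 1.5.
F_nw = 0.6 × 550 × 1.5 = 495 MPa.
φR_n = 0.75 × 495 × 311.1 × 10⁻³ = 115.5 kN.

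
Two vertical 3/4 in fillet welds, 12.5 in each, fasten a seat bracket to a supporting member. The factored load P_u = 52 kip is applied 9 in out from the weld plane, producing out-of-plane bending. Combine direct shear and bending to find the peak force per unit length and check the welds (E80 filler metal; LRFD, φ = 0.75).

E80XX → F_EXX = 80 ksi.
L_w = 2 × 12.5 = 25 in; section modulus (unit throat) S = 2 × L²/6 = 52.08 in².
Direct shear f_v = P/L_w = 52/25 = 2.08 kip/in.
Moment M = P × e = 52 × 9 = 468 kip·in; bending f_b = M/S = 8.986 kip/in.
f_max = √(f_v² + f_b²) = √(2.08² + 8.986²) = 9.223 kip/in.
φr_n = 0.75 × 0.6 × 80 × (0.707 × 0.75) = 19.09 kip/in → adequate.

f_max ≈ 9.22 kip/in; adequate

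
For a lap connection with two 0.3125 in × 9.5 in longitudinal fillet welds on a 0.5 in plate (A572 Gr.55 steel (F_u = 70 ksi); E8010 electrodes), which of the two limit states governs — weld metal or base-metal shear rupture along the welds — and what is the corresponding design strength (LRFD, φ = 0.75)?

φR_n ≈ 151 kip (weld metal governs)

E80XX → F_EXX = 80 ksi.
t_e = 0.707 × 0.3125 = 0.2209 in; L = 19 in.
Weld metal: φR_n = 0.75 × 0.6 × 80 × 0.2209 × 19 = 151.1 kip.
Base metal (shear rupture): φR_n = 0.75 × 0.6 × 70 × 0.5 × 19 = 299.2 kip.
Governing: weld metal.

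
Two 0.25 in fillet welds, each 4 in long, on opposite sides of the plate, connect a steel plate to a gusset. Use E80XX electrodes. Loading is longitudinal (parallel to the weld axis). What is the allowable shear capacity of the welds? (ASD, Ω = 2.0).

E80XX → F_EXX = 80 ksi.
Effective throat t_e = 0.707 × 0.25 = 0.1767 in.
Total length L = 8 in; A_we = 0.1767 × 8 = 1.414 in².
F_nw = 0.6 F_EXX = 0.6 × 80 = 48 ksi.
R_n = 48 × 1.414 = 67.87 kips; R_n/Ω = 67.87/2.0 = 33.94 kips.

R_n/Ω ≈ 33.9 kips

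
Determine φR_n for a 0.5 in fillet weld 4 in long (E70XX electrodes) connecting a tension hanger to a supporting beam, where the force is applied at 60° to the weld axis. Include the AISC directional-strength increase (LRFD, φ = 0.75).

φR_n ≈ 62.5 kip

E70XX → F_EXX = 70 ksi.
t_e = 0.707 × 0.5 = 0.3535 in; A_we = 0.3535 × 4 = 1.414 in².
Directional factor: 1.0 + 0.5 sin^1.5(60°) = 1.403.
F_nw = 0.6 × 70 × 1.403 = 58.92 ksi.
φR_n = 0.75 × 58.92 × 1.414 = 62.49 kip.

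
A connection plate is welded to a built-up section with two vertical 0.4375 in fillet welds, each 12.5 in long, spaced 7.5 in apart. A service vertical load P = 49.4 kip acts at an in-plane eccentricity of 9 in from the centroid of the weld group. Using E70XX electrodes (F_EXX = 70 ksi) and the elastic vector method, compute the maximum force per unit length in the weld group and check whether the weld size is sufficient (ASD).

f_max ≈ 6.05 kip/in; adequate

Total weld length L_w = 25 in. Treat welds as unit-width lines.
Polar moment about centroid: J = 2[d³/12 + d(b/2)²] = 2[12.5³/12 + 12.5×3.75²] = 677.1 in³.
Direct shear f_v = P/L_w = 49.4 / 25 = 1.976 kip/in (vertical).
Torsion M = P·e = 49.4 × 9 = 444.6 kip·in.
Critical point at (x, y) = (3.75, 6.25) from centroid. f_tx = M·y/J = 4.104 kip/in; f_ty = M·x/J = 2.462 kip/in.
Resultant f_max = √[f_tx² + (f_v + f_ty)²] = √[4.104² + (1.976 + 2.462)²] = 6.045 kip/in.
Capacity per unit length: r_n/Ω = (1/2.0) × 0.6 × 70 × (0.707 × 0.4375) = 6.496 kip/in.
6.045 ≤ 6.496 → adequate.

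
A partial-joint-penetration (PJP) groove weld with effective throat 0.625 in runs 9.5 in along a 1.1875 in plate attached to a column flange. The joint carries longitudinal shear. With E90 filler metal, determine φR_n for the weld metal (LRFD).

E90XX → F_EXX = 90 ksi.
Effective throat (given) t_e = 0.625 in.
A_we = 0.625 × 9.5 = 5.938 in².
F_nw = 0.6 F_EXX = 54 ksi.
φR_n = 0.75 × 54 × 5.938 = 240.5 kip.

φR_n ≈ 240 kip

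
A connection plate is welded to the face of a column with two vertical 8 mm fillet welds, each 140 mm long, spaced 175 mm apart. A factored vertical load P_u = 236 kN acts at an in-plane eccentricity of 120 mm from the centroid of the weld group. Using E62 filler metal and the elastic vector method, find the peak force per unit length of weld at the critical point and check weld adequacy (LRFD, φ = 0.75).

E62XX → F_EXX = 620 MPa.
Total weld length L_w = 280 mm. Treat welds as unit-width lines.
Polar moment about centroid: J = 2[d³/12 + d(b/2)²] = 2[140³/12 + 140×87.5²] = 2601000 mm³.
Direct shear f_v = P/L_w = 236×10³ / 280 = 842.9 N/mm (vertical).
Torsion M = P·e = 236×10³ × 120 = 28320000 N·mm.
Critical point at (x, y) = (87.5, 70) from centroid. f_tx = M·y/J = 762.1 N/mm; f_ty = M·x/J = 952.7 N/mm.
Resultant f_max = √[f_tx² + (f_v + f_ty)²] = √[762.1² + (842.9 + 952.7)²] = 1951 N/mm.
Capacity per unit length: φr_n = 0.75 × 0.6 × 620 × (0.707 × 8) = 1578 N/mm.
1951 > 1578 → NOT adequate.

f_max ≈ 1950 N/mm; NOT adequate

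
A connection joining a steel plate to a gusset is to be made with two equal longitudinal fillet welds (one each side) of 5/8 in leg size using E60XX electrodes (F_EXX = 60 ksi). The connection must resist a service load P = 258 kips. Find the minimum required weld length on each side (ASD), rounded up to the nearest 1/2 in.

Throat t_e = 0.707 × 0.625 = 0.4419 in.
r_n/Ω = (0.6 × 60 × 0.4419) / 2.0 = 7.954 kip/in.
L_req = P / (r_n/Ω) = 258 / 7.954 = 32.44 in total.
Per side: 32.44 / 2 = 16.22 in.
Round up → use L = 16.5 in on each side.

L = 16.5 in on each side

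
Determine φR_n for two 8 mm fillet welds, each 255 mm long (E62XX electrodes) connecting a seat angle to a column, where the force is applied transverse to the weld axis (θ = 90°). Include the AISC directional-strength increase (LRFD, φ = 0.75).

E62XX → F_EXX = 620 MPa.
t_e = 0.707 × 8 = 5.656 mm; A_we = 5.656 × 510 = 2885 mm².
Directional factor: 1.0 + 0.5 sin^1.5(90°) = 1.5.
F_nw = 0.6 × 620 × 1.5 = 558 MPa.
φR_n = 0.75 × 558 × 2885 × 10⁻³ = 1207 kN.

φR_n ≈ 1210 kN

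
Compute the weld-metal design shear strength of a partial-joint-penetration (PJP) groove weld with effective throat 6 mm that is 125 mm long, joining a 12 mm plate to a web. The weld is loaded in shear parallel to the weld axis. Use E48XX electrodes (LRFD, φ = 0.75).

E48XX → F_EXX = 480 MPa.
Effective throat (given) t_e = 6 mm.
A_we = 6 × 125 = 750 mm².
F_nw = 0.6 F_EXX = 288 MPa.
φR_n = 0.75 × 288 × 750 × 10⁻³ = 162 kN.

φR_n ≈ 162 kN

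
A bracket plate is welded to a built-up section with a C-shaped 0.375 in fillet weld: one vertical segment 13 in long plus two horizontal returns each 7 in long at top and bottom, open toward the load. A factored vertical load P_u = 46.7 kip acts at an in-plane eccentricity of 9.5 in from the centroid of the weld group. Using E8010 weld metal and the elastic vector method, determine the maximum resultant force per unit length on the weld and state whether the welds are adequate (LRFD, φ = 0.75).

f_max ≈ 5.29 kip/in; adequate

E80XX → F_EXX = 80 ksi.
Total weld length L_w = 27 in. Treat welds as unit-width lines.
Centroid: x̄ = 2×7×3.5 / 27 = 1.815 in from the vertical weld.
Polar moment about centroid: J = I_x + I_y = [13³/12 + 2×7×6.5²] + [13×1.815² + 2(7³/12 + 7×1.685²)] = 914.3 in³.
Direct shear f_v = P/L_w = 46.7 / 27 = 1.73 kip/in (vertical).
Torsion M = P·e = 46.7 × 9.5 = 443.65 kip·in.
Critical point at (x, y) = (5.185, 6.5) from centroid. f_tx = M·y/J = 3.154 kip/in; f_ty = M·x/J = 2.516 kip/in.
Resultant f_max = √[f_tx² + (f_v + f_ty)²] = √[3.154² + (1.73 + 2.516)²] = 5.289 kip/in.
Capacity per unit length: φr_n = 0.75 × 0.6 × 80 × (0.707 × 0.375) = 9.544 kip/in.
5.289 ≤ 9.544 → adequate.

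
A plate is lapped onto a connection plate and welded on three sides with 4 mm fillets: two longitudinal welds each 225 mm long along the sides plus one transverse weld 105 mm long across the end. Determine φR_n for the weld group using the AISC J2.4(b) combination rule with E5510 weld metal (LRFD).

φR_n ≈ 388 kN

E55XX → F_EXX = 550 MPa.
t_e = 0.707 × 4 = 2.828 mm.
R_nwl = 0.6 × 550 × 2.828 × 450 × 10⁻³ = 420 kN (longitudinal, 2 welds).
R_nwt = 0.6 × 550 × 2.828 × 105 × 10⁻³ = 97.99 kN (transverse, base value).
(i) R_nwl + R_nwt = 517.9 kN; (ii) 0.85 R_nwl + 1.5 R_nwt = 503.9 kN.
R_n = max = 517.9 kN [governs: (i)]; φR_n = 388.5 kN.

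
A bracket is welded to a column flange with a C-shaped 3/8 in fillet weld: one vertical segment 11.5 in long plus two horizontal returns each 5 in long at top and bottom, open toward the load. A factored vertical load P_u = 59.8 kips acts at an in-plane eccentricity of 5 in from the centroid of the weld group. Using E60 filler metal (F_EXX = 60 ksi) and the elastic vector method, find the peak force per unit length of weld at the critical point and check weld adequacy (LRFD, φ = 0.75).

Total weld length L_w = 21.5 in. Treat welds as unit-width lines.
Centroid: x̄ = 2×5×2.5 / 21.5 = 1.163 in from the vertical weld.
Polar moment about centroid: J = I_x + I_y = [11.5³/12 + 2×5×5.75²] + [11.5×1.163² + 2(5³/12 + 5×1.337²)] = 511.6 in³.
Direct shear f_v = P/L_w = 59.8 / 21.5 = 2.781 kip/in (vertical).
Torsion M = P·e = 59.8 × 5 = 299 kip·in.
Critical point at (x, y) = (3.837, 5.75) from centroid. f_tx = M·y/J = 3.36 kip/in; f_ty = M·x/J = 2.242 kip/in.
Resultant f_max = √[f_tx² + (f_v + f_ty)²] = √[3.36² + (2.781 + 2.242)²] = 6.044 kip/in.
Capacity per unit length: φr_n = 0.75 × 0.6 × 60 × (0.707 × 0.375) = 7.158 kip/in.
6.044 ≤ 7.158 → adequate.

f_max ≈ 6.04 kip/in; adequate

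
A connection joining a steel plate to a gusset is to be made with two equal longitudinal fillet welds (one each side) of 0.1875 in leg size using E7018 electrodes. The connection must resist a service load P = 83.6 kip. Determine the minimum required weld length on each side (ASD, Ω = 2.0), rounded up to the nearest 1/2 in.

E70XX → F_EXX = 70 ksi.
Throat t_e = 0.707 × 0.1875 = 0.1326 in.
r_n/Ω = (0.6 × 70 × 0.1326) / 2.0 = 2.784 kip/in.
L_req = P / (r_n/Ω) = 83.6 / 2.784 = 30.03 in total.
Per side: 30.03 / 2 = 15.02 in.
Round up → use L = 15.5 in on each side.

L = 15.5 in on each side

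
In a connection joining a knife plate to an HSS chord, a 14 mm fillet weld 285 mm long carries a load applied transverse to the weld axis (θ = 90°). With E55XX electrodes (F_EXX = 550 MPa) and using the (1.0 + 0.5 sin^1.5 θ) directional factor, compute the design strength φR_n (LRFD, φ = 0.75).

t_e = 0.707 × 14 = 9.898 mm; A_we = 9.898 × 285 = 2821 mm².
Directional factor: 1.0 + 0.5 sin^1.5(90°) = 1.5.
F_nw = 0.6 × 550 × 1.5 = 495 MPa.
φR_n = 0.75 × 495 × 2821 × 10⁻³ = 1047 kN.

φR_n ≈ 1050 kN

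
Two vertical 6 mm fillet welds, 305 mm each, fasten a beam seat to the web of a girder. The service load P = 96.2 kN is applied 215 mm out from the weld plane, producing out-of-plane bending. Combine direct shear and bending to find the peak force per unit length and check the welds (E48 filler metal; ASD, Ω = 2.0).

f_max ≈ 685 N/mm; NOT adequate

E48XX → F_EXX = 480 MPa.
L_w = 2 × 305 = 610 mm; section modulus (unit throat) S = 2 × L²/6 = 31010 mm².
Direct shear f_v = P/L_w = 96.2×10³/610 = 157.7 N/mm.
Moment M = P × e = 96.2×10³ × 215 = 20683000 N·mm; bending f_b = M/S = 667 N/mm.
f_max = √(f_v² + f_b²) = √(157.7² + 667²) = 685.4 N/mm.
r_n/Ω = (1/2.0) × 0.6 × 480 × (0.707 × 6) = 610.8 N/mm → NOT adequate.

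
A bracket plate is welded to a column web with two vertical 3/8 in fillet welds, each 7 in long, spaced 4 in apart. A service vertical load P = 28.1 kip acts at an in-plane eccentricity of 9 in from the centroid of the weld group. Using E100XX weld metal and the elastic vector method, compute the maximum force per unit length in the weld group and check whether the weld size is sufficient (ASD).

f_max ≈ 10.2 kip/in; NOT adequate

E100XX → F_EXX = 100 ksi.
Total weld length L_w = 14 in. Treat welds as unit-width lines.
Polar moment about centroid: J = 2[d³/12 + d(b/2)²] = 2[7³/12 + 7×2²] = 113.2 in³.
Direct shear f_v = P/L_w = 28.1 / 14 = 2.007 kip/in (vertical).
Torsion M = P·e = 28.1 × 9 = 252.9 kip·in.
Critical point at (x, y) = (2, 3.5) from centroid. f_tx = M·y/J = 7.822 kip/in; f_ty = M·x/J = 4.47 kip/in.
Resultant f_max = √[f_tx² + (f_v + f_ty)²] = √[7.822² + (2.007 + 4.47)²] = 10.16 kip/in.
Capacity per unit length: r_n/Ω = (1/2.0) × 0.6 × 100 × (0.707 × 0.375) = 7.954 kip/in.
10.16 > 7.954 → NOT adequate.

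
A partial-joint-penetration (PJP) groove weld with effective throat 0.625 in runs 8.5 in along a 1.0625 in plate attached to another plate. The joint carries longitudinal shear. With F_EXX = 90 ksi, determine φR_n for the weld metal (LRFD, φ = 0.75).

φR_n ≈ 215 kip

Effective throat (given) t_e = 0.625 in.
A_we = 0.625 × 8.5 = 5.312 in².
F_nw = 0.6 F_EXX = 54 ksi.
φR_n = 0.75 × 54 × 5.312 = 215.2 kip.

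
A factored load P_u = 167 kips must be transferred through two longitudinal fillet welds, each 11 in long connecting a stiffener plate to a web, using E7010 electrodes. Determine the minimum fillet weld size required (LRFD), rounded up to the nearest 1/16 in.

E70XX → F_EXX = 70 ksi.
Total weld length L = 22 in.
Required throat t_e = P_u / (φ × 0.6 F_EXX × L) = 167 / (0.75 × 0.6 × 70 × 22) = 0.241 in.
Required leg w = t_e / 0.707 = 0.3409 in → use 3/8 in.

w = 3/8 in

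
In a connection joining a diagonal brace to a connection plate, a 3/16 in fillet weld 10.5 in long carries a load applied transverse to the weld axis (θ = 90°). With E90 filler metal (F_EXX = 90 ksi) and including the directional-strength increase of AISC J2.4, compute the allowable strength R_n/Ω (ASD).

R_n/Ω ≈ 56.4 kip

t_e = 0.707 × 0.1875 = 0.1326 in; A_we = 0.1326 × 10.5 = 1.392 in².
Directional factor: 1.0 + 0.5 sin^1.5(90°) = 1.5.
F_nw = 0.6 × 90 × 1.5 = 81 ksi.
R_n/Ω = (81 × 1.392) / 2.0 = 56.37 kip.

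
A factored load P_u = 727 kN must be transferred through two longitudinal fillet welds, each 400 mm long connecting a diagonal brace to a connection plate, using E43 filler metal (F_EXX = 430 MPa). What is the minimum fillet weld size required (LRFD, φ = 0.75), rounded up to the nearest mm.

Total weld length L = 800 mm.
Required throat t_e = P_u / (φ × 0.6 F_EXX × L) = 727 / (0.75 × 0.6 × 430 × 800 × 10⁻³) = 4.696 mm.
Required leg w = t_e / 0.707 = 6.643 mm → use 7 mm.

w = 7 mm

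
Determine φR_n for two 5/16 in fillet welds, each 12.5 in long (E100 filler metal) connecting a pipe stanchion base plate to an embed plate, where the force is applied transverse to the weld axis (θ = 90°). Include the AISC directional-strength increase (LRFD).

φR_n ≈ 373 kip

E100XX → F_EXX = 100 ksi.
t_e = 0.707 × 0.3125 = 0.2209 in; A_we = 0.2209 × 25 = 5.523 in².
Directional factor: 1.0 + 0.5 sin^1.5(90°) = 1.5.
F_nw = 0.6 × 100 × 1.5 = 90 ksi.
φR_n = 0.75 × 90 × 5.523 = 372.8 kip.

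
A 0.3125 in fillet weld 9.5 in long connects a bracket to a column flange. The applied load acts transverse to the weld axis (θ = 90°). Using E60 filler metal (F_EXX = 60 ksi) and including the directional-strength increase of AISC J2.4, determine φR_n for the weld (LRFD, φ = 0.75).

φR_n ≈ 85 kips

t_e = 0.707 × 0.3125 = 0.2209 in; A_we = 0.2209 × 9.5 = 2.099 in².
Directional factor: 1.0 + 0.5 sin^1.5(90°) = 1.5.
F_nw = 0.6 × 60 × 1.5 = 54 ksi.
φR_n = 0.75 × 54 × 2.099 = 85.01 kips.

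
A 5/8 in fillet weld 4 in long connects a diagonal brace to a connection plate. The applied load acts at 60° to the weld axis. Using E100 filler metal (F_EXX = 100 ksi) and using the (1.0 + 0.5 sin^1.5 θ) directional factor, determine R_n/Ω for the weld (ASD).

R_n/Ω ≈ 74.4 kip

t_e = 0.707 × 0.625 = 0.4419 in; A_we = 0.4419 × 4 = 1.767 in².
Directional factor: 1.0 + 0.5 sin^1.5(60°) = 1.403.
F_nw = 0.6 × 100 × 1.403 = 84.18 ksi.
R_n/Ω = (84.18 × 1.767) / 2.0 = 74.39 kip.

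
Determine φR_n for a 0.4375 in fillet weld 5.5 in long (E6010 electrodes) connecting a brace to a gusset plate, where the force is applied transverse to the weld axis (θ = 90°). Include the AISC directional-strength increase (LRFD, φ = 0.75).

φR_n ≈ 68.9 kips

E60XX → F_EXX = 60 ksi.
t_e = 0.707 × 0.4375 = 0.3093 in; A_we = 0.3093 × 5.5 = 1.701 in².
Directional factor: 1.0 + 0.5 sin^1.5(90°) = 1.5.
F_nw = 0.6 × 60 × 1.5 = 54 ksi.
φR_n = 0.75 × 54 × 1.701 = 68.9 kips.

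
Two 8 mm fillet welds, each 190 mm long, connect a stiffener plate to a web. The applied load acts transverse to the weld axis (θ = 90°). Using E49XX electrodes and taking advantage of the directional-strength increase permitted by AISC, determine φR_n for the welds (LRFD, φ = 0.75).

E49XX → F_EXX = 490 MPa.
t_e = 0.707 × 8 = 5.656 mm; A_we = 5.656 × 380 = 2149 mm².
Directional factor: 1.0 + 0.5 sin^1.5(90°) = 1.5.
F_nw = 0.6 × 490 × 1.5 = 441 MPa.
φR_n = 0.75 × 441 × 2149 × 10⁻³ = 710.9 kN.

φR_n ≈ 711 kN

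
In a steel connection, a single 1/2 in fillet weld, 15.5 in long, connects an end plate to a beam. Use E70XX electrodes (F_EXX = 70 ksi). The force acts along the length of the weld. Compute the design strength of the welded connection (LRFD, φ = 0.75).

φR_n ≈ 173 kip

Effective throat t_e = 0.707 × 0.5 = 0.3535 in.
Total length L = 15.5 in; A_we = 0.3535 × 15.5 = 5.479 in².
F_nw = 0.6 F_EXX = 0.6 × 70 = 42 ksi.
φR_n = 0.75 × 42 × 5.479 = 172.6 kip.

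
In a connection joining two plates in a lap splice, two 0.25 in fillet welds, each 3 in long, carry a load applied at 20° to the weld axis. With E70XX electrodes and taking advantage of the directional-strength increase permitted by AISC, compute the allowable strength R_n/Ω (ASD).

E70XX → F_EXX = 70 ksi.
t_e = 0.707 × 0.25 = 0.1767 in; A_we = 0.1767 × 6 = 1.06 in².
Directional factor: 1.0 + 0.5 sin^1.5(20°) = 1.1.
F_nw = 0.6 × 70 × 1.1 = 46.2 ksi.
R_n/Ω = (46.2 × 1.06) / 2.0 = 24.5 kips.

R_n/Ω ≈ 24.5 kips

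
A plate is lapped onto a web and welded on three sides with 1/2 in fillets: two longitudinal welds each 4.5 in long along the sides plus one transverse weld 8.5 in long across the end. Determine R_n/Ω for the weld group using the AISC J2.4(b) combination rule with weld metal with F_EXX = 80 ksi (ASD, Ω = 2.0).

t_e = 0.707 × 0.5 = 0.3535 in.
R_nwl = 0.6 × 80 × 0.3535 × 9 = 152.7 kips (longitudinal, 2 welds).
R_nwt = 0.6 × 80 × 0.3535 × 8.5 = 144.2 kips (transverse, base value).
(i) R_nwl + R_nwt = 296.9 kips; (ii) 0.85 R_nwl + 1.5 R_nwt = 346.1 kips.
R_n = max = 346.1 kips [governs: (ii)]; R_n/Ω = 173.1 kips.

R_n/Ω ≈ 173 kips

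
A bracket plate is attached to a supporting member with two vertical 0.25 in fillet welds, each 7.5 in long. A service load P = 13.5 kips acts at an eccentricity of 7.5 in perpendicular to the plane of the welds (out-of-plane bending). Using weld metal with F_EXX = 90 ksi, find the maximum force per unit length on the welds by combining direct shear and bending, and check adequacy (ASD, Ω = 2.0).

L_w = 2 × 7.5 = 15 in; section modulus (unit throat) S = 2 × L²/6 = 18.75 in².
Direct shear f_v = P/L_w = 13.5/15 = 0.9 kip/in.
Moment M = P × e = 13.5 × 7.5 = 101.25 kip·in; bending f_b = M/S = 5.4 kip/in.
f_max = √(f_v² + f_b²) = √(0.9² + 5.4²) = 5.474 kip/in.
r_n/Ω = (1/2.0) × 0.6 × 90 × (0.707 × 0.25) = 4.772 kip/in → NOT adequate.

f_max ≈ 5.47 kip/in; NOT adequate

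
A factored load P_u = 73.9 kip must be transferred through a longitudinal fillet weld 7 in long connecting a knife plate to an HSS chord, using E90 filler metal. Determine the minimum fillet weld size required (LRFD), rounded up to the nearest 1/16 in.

E90XX → F_EXX = 90 ksi.
Total weld length L = 7 in.
Required throat t_e = P_u / (φ × 0.6 F_EXX × L) = 73.9 / (0.75 × 0.6 × 90 × 7) = 0.2607 in.
Required leg w = t_e / 0.707 = 0.3687 in → use 3/8 in.

w = 3/8 in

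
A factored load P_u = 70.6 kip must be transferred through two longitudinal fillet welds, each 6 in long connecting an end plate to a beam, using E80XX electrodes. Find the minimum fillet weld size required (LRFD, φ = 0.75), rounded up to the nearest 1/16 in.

E80XX → F_EXX = 80 ksi.
Total weld length L = 12 in.
Required throat t_e = P_u / (φ × 0.6 F_EXX × L) = 70.6 / (0.75 × 0.6 × 80 × 12) = 0.1634 in.
Required leg w = t_e / 0.707 = 0.2312 in → use 1/4 in.

w = 1/4 in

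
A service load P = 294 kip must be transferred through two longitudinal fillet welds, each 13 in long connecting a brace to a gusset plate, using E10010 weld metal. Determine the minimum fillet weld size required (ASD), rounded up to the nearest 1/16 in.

w = 9/16 in

E100XX → F_EXX = 100 ksi.
Total weld length L = 26 in.
Required throat t_e = P × Ω / (0.6 F_EXX × L) = 294 × 2.0 / (0.6 × 100 × 26) = 0.3769 in.
Required leg w = t_e / 0.707 = 0.5331 in → use 9/16 in.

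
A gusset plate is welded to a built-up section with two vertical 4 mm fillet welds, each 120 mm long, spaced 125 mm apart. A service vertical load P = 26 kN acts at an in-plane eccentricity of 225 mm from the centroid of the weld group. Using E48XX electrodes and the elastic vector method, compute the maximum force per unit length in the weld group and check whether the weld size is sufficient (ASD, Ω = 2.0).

E48XX → F_EXX = 480 MPa.
Total weld length L_w = 240 mm. Treat welds as unit-width lines.
Polar moment about centroid: J = 2[d³/12 + d(b/2)²] = 2[120³/12 + 120×62.5²] = 1226000 mm³.
Direct shear f_v = P/L_w = 26×10³ / 240 = 108.3 N/mm (vertical).
Torsion M = P·e = 26×10³ × 225 = 5850000 N·mm.
Critical point at (x, y) = (62.5, 60) from centroid. f_tx = M·y/J = 286.4 N/mm; f_ty = M·x/J = 298.3 N/mm.
Resultant f_max = √[f_tx² + (f_v + f_ty)²] = √[286.4² + (108.3 + 298.3)²] = 497.4 N/mm.
Capacity per unit length: r_n/Ω = (1/2.0) × 0.6 × 480 × (0.707 × 4) = 407.2 N/mm.
497.4 > 407.2 → NOT adequate.

f_max ≈ 497 N/mm; NOT adequate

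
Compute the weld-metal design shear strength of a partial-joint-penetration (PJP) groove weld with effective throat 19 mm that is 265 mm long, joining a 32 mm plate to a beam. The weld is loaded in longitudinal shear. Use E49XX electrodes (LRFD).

φR_n ≈ 1110 kN

E49XX → F_EXX = 490 MPa.
Effective throat (given) t_e = 19 mm.
A_we = 19 × 265 = 5035 mm².
F_nw = 0.6 F_EXX = 294 MPa.
φR_n = 0.75 × 294 × 5035 × 10⁻³ = 1110 kN.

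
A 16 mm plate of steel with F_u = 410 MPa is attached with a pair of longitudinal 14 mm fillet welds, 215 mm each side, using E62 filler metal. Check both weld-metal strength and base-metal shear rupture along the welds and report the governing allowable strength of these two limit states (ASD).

E62XX → F_EXX = 620 MPa.
t_e = 0.707 × 14 = 9.898 mm; L = 430 mm.
Weld metal: R_n/Ω = (1/2.0) × 0.6 × 620 × 9.898 × 430 × 10⁻³ = 791.6 kN.
Base metal (shear rupture): R_n/Ω = (1/2.0) × 0.6 × 410 × 16 × 430 × 10⁻³ = 846.2 kN.
Governing: weld metal.

R_n/Ω ≈ 792 kN (weld metal governs)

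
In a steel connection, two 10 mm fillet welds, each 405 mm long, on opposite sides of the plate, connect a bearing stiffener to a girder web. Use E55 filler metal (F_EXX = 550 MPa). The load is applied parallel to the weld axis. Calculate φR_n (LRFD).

φR_n ≈ 1420 kN

Effective throat t_e = 0.707 × 10 = 7.07 mm.
Total length L = 810 mm; A_we = 7.07 × 810 = 5727 mm².
F_nw = 0.6 F_EXX = 0.6 × 550 = 330 MPa.
φR_n = 0.75 × 330 × 5727 × 10⁻³ = 1417 kN.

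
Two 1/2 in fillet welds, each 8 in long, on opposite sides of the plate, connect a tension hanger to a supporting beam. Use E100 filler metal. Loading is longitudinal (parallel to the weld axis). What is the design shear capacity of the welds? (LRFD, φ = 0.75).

φR_n ≈ 255 kips

E100XX → F_EXX = 100 ksi.
Effective throat t_e = 0.707 × 0.5 = 0.3535 in.
Total length L = 16 in; A_we = 0.3535 × 16 = 5.656 in².
F_nw = 0.6 F_EXX = 0.6 × 100 = 60 ksi.
φR_n = 0.75 × 60 × 5.656 = 254.5 kips.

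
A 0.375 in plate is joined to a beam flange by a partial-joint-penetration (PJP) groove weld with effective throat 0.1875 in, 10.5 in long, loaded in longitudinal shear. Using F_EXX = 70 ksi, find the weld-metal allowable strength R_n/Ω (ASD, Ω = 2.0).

Effective throat (given) t_e = 0.1875 in.
A_we = 0.1875 × 10.5 = 1.969 in².
F_nw = 0.6 F_EXX = 42 ksi.
R_n/Ω = (42 × 1.969) / 2.0 = 41.34 kip.

R_n/Ω ≈ 41.3 kip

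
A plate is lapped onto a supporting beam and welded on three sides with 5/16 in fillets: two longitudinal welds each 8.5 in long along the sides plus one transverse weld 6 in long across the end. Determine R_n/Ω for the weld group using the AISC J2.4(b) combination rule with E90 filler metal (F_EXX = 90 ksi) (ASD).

R_n/Ω ≈ 140 kips

t_e = 0.707 × 0.3125 = 0.2209 in.
R_nwl = 0.6 × 90 × 0.2209 × 17 = 202.8 kips (longitudinal, 2 welds).
R_nwt = 0.6 × 90 × 0.2209 × 6 = 71.58 kips (transverse, base value).
(i) R_nwl + R_nwt = 274.4 kips; (ii) 0.85 R_nwl + 1.5 R_nwt = 279.8 kips.
R_n = max = 279.8 kips [governs: (ii)]; R_n/Ω = 139.9 kips.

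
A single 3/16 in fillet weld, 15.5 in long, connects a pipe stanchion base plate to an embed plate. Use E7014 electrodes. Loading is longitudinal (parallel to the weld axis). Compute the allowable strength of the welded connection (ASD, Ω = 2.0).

R_n/Ω ≈ 43.1 kips

E70XX → F_EXX = 70 ksi.
Effective throat t_e = 0.707 × 0.1875 = 0.1326 in.
Total length L = 15.5 in; A_we = 0.1326 × 15.5 = 2.055 in².
F_nw = 0.6 F_EXX = 0.6 × 70 = 42 ksi.
R_n = 42 × 2.055 = 86.3 kips; R_n/Ω = 86.3/2.0 = 43.15 kips.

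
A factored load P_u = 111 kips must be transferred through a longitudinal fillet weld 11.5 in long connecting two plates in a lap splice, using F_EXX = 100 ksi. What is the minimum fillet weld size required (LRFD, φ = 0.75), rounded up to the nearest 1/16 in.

w = 5/16 in

Total weld length L = 11.5 in.
Required throat t_e = P_u / (φ × 0.6 F_EXX × L) = 111 / (0.75 × 0.6 × 100 × 11.5) = 0.2145 in.
Required leg w = t_e / 0.707 = 0.3034 in → use 5/16 in.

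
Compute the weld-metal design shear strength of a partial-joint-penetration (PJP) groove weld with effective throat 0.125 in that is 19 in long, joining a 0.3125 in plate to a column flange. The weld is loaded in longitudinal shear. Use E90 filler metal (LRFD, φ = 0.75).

E90XX → F_EXX = 90 ksi.
Effective throat (given) t_e = 0.125 in.
A_we = 0.125 × 19 = 2.375 in².
F_nw = 0.6 F_EXX = 54 ksi.
φR_n = 0.75 × 54 × 2.375 = 96.19 kips.

φR_n ≈ 96.2 kips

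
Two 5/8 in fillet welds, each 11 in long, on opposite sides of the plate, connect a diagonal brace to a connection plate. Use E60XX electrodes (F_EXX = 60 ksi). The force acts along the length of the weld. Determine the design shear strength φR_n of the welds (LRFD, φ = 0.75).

Effective throat t_e = 0.707 × 0.625 = 0.4419 in.
Total length L = 22 in; A_we = 0.4419 × 22 = 9.721 in².
F_nw = 0.6 F_EXX = 0.6 × 60 = 36 ksi.
φR_n = 0.75 × 36 × 9.721 = 262.5 kips.

φR_n ≈ 262 kips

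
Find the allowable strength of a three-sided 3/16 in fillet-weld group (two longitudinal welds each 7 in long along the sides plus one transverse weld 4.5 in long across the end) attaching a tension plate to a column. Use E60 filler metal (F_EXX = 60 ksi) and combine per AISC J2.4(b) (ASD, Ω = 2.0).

R_n/Ω ≈ 44.5 kips

t_e = 0.707 × 0.1875 = 0.1326 in.
R_nwl = 0.6 × 60 × 0.1326 × 14 = 66.81 kips (longitudinal, 2 welds).
R_nwt = 0.6 × 60 × 0.1326 × 4.5 = 21.48 kips (transverse, base value).
(i) R_nwl + R_nwt = 88.29 kips; (ii) 0.85 R_nwl + 1.5 R_nwt = 89 kips.
R_n = max = 89 kips [governs: (ii)]; R_n/Ω = 44.5 kips.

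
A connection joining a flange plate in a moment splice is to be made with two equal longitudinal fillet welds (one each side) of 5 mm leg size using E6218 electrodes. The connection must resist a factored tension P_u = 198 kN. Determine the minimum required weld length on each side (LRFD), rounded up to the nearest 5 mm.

E62XX → F_EXX = 620 MPa.
Throat t_e = 0.707 × 5 = 3.535 mm.
φr_n = 0.75 × 0.6 × 620 × 3.535 × 10⁻³ = 0.9863 kN/mm.
L_req = P_u / φr_n = 198 / 0.9863 = 200.8 mm total.
Per side: 200.8 / 2 = 100.4 mm.
Round up → use L = 105 mm on each side.

L = 105 mm on each side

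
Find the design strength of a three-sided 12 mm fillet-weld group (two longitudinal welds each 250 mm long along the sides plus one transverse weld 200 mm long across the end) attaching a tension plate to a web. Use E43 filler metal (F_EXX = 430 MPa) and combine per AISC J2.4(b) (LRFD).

φR_n ≈ 1190 kN

t_e = 0.707 × 12 = 8.484 mm.
R_nwl = 0.6 × 430 × 8.484 × 500 × 10⁻³ = 1094 kN (longitudinal, 2 welds).
R_nwt = 0.6 × 430 × 8.484 × 200 × 10⁻³ = 437.8 kN (transverse, base value).
(i) R_nwl + R_nwt = 1532 kN; (ii) 0.85 R_nwl + 1.5 R_nwt = 1587 kN.
R_n = max = 1587 kN [governs: (ii)]; φR_n = 1190 kN.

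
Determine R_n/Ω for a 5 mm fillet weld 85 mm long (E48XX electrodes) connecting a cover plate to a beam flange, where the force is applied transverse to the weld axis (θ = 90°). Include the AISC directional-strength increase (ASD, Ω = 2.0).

R_n/Ω ≈ 64.9 kN

E48XX → F_EXX = 480 MPa.
t_e = 0.707 × 5 = 3.535 mm; A_we = 3.535 × 85 = 300.5 mm².
Directional factor: 1.0 + 0.5 sin^1.5(90°) = 1.5.
F_nw = 0.6 × 480 × 1.5 = 432 MPa.
R_n/Ω = (432 × 300.5) / 2.0 × 10⁻³ = 64.9 kN.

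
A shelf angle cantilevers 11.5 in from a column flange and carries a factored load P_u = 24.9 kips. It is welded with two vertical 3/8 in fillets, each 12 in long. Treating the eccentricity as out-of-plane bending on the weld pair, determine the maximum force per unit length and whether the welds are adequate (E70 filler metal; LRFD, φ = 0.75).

f_max ≈ 6.06 kip/in; adequate

E70XX → F_EXX = 70 ksi.
L_w = 2 × 12 = 24 in; section modulus (unit throat) S = 2 × L²/6 = 48 in².
Direct shear f_v = P/L_w = 24.9/24 = 1.037 kip/in.
Moment M = P × e = 24.9 × 11.5 = 286.35 kip·in; bending f_b = M/S = 5.966 kip/in.
f_max = √(f_v² + f_b²) = √(1.037² + 5.966²) = 6.055 kip/in.
φr_n = 0.75 × 0.6 × 70 × (0.707 × 0.375) = 8.351 kip/in → adequate.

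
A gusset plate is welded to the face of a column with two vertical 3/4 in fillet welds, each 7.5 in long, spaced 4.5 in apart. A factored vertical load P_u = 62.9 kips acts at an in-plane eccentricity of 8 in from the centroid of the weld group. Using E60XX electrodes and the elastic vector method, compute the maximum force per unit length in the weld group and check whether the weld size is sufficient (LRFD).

E60XX → F_EXX = 60 ksi.
Total weld length L_w = 15 in. Treat welds as unit-width lines.
Polar moment about centroid: J = 2[d³/12 + d(b/2)²] = 2[7.5³/12 + 7.5×2.25²] = 146.2 in³.
Direct shear f_v = P/L_w = 62.9 / 15 = 4.193 kip/in (vertical).
Torsion M = P·e = 62.9 × 8 = 503.2 kip·in.
Critical point at (x, y) = (2.25, 3.75) from centroid. f_tx = M·y/J = 12.9 kip/in; f_ty = M·x/J = 7.742 kip/in.
Resultant f_max = √[f_tx² + (f_v + f_ty)²] = √[12.9² + (4.193 + 7.742)²] = 17.58 kip/in.
Capacity per unit length: φr_n = 0.75 × 0.6 × 60 × (0.707 × 0.75) = 14.32 kip/in.
17.58 > 14.32 → NOT adequate.

f_max ≈ 17.6 kip/in; NOT adequate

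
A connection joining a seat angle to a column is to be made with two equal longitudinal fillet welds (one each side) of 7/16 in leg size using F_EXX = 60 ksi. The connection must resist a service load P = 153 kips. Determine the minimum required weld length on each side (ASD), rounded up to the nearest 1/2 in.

Throat t_e = 0.707 × 0.4375 = 0.3093 in.
r_n/Ω = (0.6 × 60 × 0.3093) / 2.0 = 5.568 kip/in.
L_req = P / (r_n/Ω) = 153 / 5.568 = 27.48 in total.
Per side: 27.48 / 2 = 13.74 in.
Round up → use L = 14 in on each side.

L = 14 in on each side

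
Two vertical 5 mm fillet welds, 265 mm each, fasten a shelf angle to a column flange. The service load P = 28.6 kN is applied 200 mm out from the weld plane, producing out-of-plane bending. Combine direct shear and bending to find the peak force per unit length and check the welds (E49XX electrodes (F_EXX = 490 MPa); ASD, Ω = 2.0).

f_max ≈ 250 N/mm; adequate

L_w = 2 × 265 = 530 mm; section modulus (unit throat) S = 2 × L²/6 = 23410 mm².
Direct shear f_v = P/L_w = 28.6×10³/530 = 53.96 N/mm.
Moment M = P × e = 28.6×10³ × 200 = 5720000 N·mm; bending f_b = M/S = 244.4 N/mm.
f_max = √(f_v² + f_b²) = √(53.96² + 244.4²) = 250.2 N/mm.
r_n/Ω = (1/2.0) × 0.6 × 490 × (0.707 × 5) = 519.6 N/mm → adequate.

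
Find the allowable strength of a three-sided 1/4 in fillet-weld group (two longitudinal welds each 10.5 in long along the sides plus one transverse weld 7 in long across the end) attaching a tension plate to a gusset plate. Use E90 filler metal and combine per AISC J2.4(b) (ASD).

R_n/Ω ≈ 135 kips

E90XX → F_EXX = 90 ksi.
t_e = 0.707 × 0.25 = 0.1767 in.
R_nwl = 0.6 × 90 × 0.1767 × 21 = 200.4 kips (longitudinal, 2 welds).
R_nwt = 0.6 × 90 × 0.1767 × 7 = 66.81 kips (transverse, base value).
(i) R_nwl + R_nwt = 267.2 kips; (ii) 0.85 R_nwl + 1.5 R_nwt = 270.6 kips.
R_n = max = 270.6 kips [governs: (ii)]; R_n/Ω = 135.3 kips.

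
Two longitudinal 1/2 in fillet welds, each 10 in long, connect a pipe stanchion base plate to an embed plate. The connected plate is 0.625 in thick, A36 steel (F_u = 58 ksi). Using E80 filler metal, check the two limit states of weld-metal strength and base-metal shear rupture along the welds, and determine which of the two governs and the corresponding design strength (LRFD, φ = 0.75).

E80XX → F_EXX = 80 ksi.
t_e = 0.707 × 0.5 = 0.3535 in; L = 20 in.
Weld metal: φR_n = 0.75 × 0.6 × 80 × 0.3535 × 20 = 254.5 kip.
Base metal (shear rupture): φR_n = 0.75 × 0.6 × 58 × 0.625 × 20 = 326.2 kip.
Governing: weld metal.

φR_n ≈ 255 kip (weld metal governs)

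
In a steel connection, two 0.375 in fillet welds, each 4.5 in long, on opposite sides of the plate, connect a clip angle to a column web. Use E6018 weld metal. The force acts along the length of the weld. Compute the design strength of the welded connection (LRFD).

E60XX → F_EXX = 60 ksi.
Effective throat t_e = 0.707 × 0.375 = 0.2651 in.
Total length L = 9 in; A_we = 0.2651 × 9 = 2.386 in².
F_nw = 0.6 F_EXX = 0.6 × 60 = 36 ksi.
φR_n = 0.75 × 36 × 2.386 = 64.43 kips.

φR_n ≈ 64.4 kips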